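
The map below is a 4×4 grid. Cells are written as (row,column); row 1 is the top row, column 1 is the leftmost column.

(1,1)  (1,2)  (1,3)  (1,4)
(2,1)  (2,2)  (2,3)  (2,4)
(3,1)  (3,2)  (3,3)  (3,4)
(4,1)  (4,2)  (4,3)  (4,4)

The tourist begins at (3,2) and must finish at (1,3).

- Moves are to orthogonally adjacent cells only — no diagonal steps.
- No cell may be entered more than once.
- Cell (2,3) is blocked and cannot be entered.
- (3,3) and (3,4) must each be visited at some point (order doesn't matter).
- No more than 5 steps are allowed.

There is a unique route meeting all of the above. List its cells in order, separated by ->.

(3,2) -> (3,3) -> (3,4) -> (2,4) -> (1,4) -> (1,3)

Any route must reach (3,3) and (3,4) and still end at (1,3) within 5 moves, so the order of the required stops is forced.
Route from (3,2): 2× right (reaching (3,4)), 2× up (reaching (1,4)), left to (1,3) — 5 moves in all.
Check: all required cells visited; 5 ≤ 5 moves.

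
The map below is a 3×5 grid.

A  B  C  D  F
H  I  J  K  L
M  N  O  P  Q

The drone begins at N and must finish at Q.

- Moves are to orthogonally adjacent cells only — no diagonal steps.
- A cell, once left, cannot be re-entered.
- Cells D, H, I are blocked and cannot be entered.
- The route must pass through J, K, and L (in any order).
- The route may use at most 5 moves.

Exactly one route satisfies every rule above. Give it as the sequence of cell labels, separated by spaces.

The budget equals the shortest possible length, so every move has to be on a shortest route through the required cells.
Route from N: right 1 to O, up 1 to J, right 2 to L, down 1 to Q — 5 moves in all.
Check: all required cells visited; 5 ≤ 5 moves.

N O J K L Q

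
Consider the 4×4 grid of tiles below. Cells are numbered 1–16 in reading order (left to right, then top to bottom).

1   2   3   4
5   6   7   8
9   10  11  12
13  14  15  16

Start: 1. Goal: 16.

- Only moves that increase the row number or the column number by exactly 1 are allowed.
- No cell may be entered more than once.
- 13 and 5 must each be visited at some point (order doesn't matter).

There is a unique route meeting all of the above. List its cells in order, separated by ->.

1 -> 5 -> 9 -> 13 -> 14 -> 15 -> 16

Moves only go right or down, so the column and row indices never decrease.
Route from 1: 3× down (reaching 13), 3× right (reaching 16) — 6 moves in all.
Check: all required cells visited.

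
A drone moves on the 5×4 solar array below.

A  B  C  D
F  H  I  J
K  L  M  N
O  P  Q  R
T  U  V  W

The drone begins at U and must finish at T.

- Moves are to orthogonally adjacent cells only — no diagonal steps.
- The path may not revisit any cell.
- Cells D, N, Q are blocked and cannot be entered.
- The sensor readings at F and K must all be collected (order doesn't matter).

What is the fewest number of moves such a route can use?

7

Any route passes through F and K in some order between U and T. Summing Manhattan distances along each leg and taking the cheapest ordering (U → F → K → T) gives a lower bound of 4 + 1 + 2 = 7 moves.
A route of 7 moves achieves this: U → P → L → H → F → K → O → T.
Since 7 matches the lower bound, it is optimal.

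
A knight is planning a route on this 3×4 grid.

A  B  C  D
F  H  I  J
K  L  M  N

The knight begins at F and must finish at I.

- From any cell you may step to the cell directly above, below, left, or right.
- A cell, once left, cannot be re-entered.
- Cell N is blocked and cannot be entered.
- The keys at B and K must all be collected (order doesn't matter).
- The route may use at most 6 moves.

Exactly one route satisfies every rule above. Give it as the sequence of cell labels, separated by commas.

F, K, L, H, B, C, I

Any route must reach B and K and still end at I within 6 moves, so the order of the required stops is forced.
Route from F: down 1 to K, right 1 to L, up 2 to B, right 1 to C, down 1 to I — 6 moves in all.
Check: all required cells visited; 6 ≤ 6 moves.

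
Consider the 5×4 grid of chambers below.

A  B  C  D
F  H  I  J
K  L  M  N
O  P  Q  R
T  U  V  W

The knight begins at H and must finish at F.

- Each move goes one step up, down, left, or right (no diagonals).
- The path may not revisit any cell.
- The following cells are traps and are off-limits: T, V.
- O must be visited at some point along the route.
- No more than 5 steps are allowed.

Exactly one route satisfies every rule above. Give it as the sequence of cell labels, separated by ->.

Any route must reach O and still end at F within 5 moves, so the order of the required stops is forced.
Route from H: down 2 to P, left 1 to O, up 2 to F — 5 moves in all.
Check: all required cells visited; 5 ≤ 5 moves.

H -> L -> P -> O -> K -> F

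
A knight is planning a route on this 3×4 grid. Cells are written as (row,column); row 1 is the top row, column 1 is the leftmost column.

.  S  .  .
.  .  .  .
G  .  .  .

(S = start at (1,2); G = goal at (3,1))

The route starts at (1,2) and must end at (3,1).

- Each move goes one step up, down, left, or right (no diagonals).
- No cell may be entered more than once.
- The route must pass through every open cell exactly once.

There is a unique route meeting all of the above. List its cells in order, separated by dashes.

(1,2) - (1,1) - (2,1) - (2,2) - (2,3) - (1,3) - (1,4) - (2,4) - (3,4) - (3,3) - (3,2) - (3,1)

Need to visit all 12 open cells exactly once, starting at (1,2) and ending at (3,1).
Cell (1,1) has only two open neighbours ((2,1) and (1,2)), so the path must pass straight through it: one of those is the cell it's entered from and the other is where it exits.
Route from (1,2): left 1 to (1,1), down 1 to (2,1), right 2 to (2,3), up 1 to (1,3), right 1 to (1,4), down 2 to (3,4), left 3 to (3,1) — 11 moves in all.
Check: all 12 open cells covered.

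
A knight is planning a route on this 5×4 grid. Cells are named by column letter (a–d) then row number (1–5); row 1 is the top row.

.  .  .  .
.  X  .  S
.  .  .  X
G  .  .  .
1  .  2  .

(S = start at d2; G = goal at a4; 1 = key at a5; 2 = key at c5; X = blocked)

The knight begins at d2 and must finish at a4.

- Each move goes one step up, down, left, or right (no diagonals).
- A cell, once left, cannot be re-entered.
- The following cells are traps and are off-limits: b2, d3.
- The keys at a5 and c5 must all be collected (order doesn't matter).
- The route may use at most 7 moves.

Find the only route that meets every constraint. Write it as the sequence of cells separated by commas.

d2, c2, c3, c4, c5, b5, a5, a4

Any route must reach a5 and c5 and still end at a4 within 7 moves, so the order of the required stops is forced.
Route from d2: left 1 to c2, down 3 to c5, left 2 to a5, up 1 to a4 — 7 moves in all.
Check: all required cells visited; 7 ≤ 7 moves.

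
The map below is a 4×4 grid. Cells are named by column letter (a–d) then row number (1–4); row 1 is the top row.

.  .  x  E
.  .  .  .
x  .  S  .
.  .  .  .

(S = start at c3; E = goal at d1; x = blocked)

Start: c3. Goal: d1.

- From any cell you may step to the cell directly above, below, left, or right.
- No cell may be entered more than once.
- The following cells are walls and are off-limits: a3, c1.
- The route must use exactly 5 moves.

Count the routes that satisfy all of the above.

2

Need simple routes of exactly 5 moves from c3 to d1 (Manhattan distance 3, so 1 moves are spent on a detour and 1 undoing it).
Enumerating: c3 c4 d4 d3 d2 d1 | c3 b3 b2 c2 d2 d1.
That gives 2 routes.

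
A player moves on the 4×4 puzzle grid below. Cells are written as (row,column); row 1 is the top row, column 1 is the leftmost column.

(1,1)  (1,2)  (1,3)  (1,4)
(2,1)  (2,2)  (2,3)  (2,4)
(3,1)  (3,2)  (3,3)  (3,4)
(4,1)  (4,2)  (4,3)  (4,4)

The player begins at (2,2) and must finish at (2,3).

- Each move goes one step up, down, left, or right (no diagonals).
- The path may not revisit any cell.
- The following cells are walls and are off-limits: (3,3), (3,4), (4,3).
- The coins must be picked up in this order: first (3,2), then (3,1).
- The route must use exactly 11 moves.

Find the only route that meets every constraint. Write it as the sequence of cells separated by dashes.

The waypoints must appear in the order (3,2), (3,1), with no cell reused.
Route from (2,2): down 2 to (4,2), left 1 to (4,1), up 3 to (1,1), right 3 to (1,4), down 1 to (2,4), left 1 to (2,3) — 11 moves in all.
Check: order respected ((3,2) at step 1, (3,1) at step 4); 11 moves as required.

(2,2) - (3,2) - (4,2) - (4,1) - (3,1) - (2,1) - (1,1) - (1,2) - (1,3) - (1,4) - (2,4) - (2,3)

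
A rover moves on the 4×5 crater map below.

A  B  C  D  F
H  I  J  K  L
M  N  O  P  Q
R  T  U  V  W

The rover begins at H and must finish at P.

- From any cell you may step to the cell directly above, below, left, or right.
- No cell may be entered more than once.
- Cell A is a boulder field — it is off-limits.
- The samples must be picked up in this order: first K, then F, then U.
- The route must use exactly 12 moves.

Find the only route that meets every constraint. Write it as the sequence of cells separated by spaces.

H I J K D F L Q W V U O P

The waypoints must appear in the order K, F, U, with no cell reused.
Route from H: 3× right (reaching K), up to D, right to F, 3× down (reaching W), 2× left (reaching U), up to O, right to P — 12 moves in all.
Check: order respected (K at step 3, F at step 5, U at step 10); 12 moves as required.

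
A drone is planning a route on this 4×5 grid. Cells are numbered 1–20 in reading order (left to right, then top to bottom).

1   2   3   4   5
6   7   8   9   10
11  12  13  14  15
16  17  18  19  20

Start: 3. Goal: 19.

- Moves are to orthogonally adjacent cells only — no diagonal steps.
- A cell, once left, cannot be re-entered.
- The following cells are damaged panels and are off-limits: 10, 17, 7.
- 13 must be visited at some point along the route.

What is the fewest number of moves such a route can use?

Any route passes through 13 somewhere between 3 and 19. Summing Manhattan distances along the two legs (3 → 13 → 19) gives a lower bound of 2 + 2 = 4 moves.
A route of 4 moves achieves this: 3 → 8 → 13 → 18 → 19.
Since 4 matches the lower bound, it is optimal.

4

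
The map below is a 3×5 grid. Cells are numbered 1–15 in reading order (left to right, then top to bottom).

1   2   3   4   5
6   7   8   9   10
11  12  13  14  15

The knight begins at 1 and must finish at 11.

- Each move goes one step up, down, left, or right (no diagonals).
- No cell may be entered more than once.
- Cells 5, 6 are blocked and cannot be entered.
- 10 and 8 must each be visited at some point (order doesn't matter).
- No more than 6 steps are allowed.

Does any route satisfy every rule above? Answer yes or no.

no

Even ignoring the no-revisit rule, getting from 1 to 11, taking the cheapest ordering 1 → 10 → 8 → 11 needs at least 5 + 2 + 3 = 10 moves (Manhattan distance per leg), which exceeds the 6-move limit.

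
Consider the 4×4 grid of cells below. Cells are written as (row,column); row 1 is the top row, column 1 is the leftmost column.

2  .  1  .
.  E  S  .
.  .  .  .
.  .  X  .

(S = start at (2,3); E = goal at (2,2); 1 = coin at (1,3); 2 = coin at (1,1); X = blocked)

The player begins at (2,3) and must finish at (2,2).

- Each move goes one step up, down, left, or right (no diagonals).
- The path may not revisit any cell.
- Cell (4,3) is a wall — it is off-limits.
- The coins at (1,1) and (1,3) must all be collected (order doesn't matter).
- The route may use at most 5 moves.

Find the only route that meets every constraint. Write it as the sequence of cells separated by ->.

(2,3) -> (1,3) -> (1,2) -> (1,1) -> (2,1) -> (2,2)

The budget equals the shortest possible length, so every move has to be on a shortest route through the required cells.
Route from (2,3): up 1 to (1,3), left 2 to (1,1), down 1 to (2,1), right 1 to (2,2) — 5 moves in all.
Check: all required cells visited; 5 ≤ 5 moves.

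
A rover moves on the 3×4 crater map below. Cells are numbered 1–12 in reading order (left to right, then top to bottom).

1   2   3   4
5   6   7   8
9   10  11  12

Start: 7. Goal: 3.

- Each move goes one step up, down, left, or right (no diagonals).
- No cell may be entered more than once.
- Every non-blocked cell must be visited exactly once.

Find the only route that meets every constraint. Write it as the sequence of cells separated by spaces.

Need to visit all 12 open cells exactly once, starting at 7 and ending at 3.
Cell 4 has only two open neighbours (8 and 3), so the path must pass straight through it: one of those is the cell it's entered from and the other is where it exits.
Route from 7: left 1 to 6, up 1 to 2, left 1 to 1, down 2 to 9, right 3 to 12, up 2 to 4, left 1 to 3 — 11 moves in all.
Check: all 12 open cells covered.

7 6 2 1 5 9 10 11 12 8 4 3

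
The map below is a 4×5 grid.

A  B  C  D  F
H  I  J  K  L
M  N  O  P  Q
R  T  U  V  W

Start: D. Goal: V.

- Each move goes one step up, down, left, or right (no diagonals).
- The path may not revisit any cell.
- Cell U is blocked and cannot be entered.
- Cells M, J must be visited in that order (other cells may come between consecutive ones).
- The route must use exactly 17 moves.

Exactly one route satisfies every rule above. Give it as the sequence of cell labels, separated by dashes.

D - C - B - A - H - M - R - T - N - I - J - O - P - K - L - Q - W - V

The waypoints must appear in the order M, J, with no cell reused.
Route from D: 3× left (reaching A), 3× down (reaching R), right to T, 2× up (reaching I), right to J, down to O, right to P, up to K, right to L, 2× down (reaching W), left to V — 17 moves in all.
Check: order respected (M at step 5, J at step 10); 17 moves as required.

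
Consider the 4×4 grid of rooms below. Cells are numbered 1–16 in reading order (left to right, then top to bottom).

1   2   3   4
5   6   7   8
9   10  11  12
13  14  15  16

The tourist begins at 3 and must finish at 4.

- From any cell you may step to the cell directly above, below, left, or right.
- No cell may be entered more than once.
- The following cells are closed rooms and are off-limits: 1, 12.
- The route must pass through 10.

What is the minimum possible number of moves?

Any route passes through 10 somewhere between 3 and 4. Summing Manhattan distances along the two legs (3 → 10 → 4) gives a lower bound of 3 + 4 = 7 moves.
A route of 7 moves achieves this: 3 → 2 → 6 → 10 → 11 → 7 → 8 → 4.
Since 7 matches the lower bound, it is optimal.

7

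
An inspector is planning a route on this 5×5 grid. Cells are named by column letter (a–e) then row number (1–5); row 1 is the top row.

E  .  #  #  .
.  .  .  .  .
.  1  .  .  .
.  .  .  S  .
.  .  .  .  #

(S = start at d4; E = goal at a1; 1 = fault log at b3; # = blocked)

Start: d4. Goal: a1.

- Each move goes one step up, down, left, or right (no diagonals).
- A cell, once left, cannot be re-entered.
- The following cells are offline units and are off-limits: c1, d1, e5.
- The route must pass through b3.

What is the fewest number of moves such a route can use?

6

Any route passes through b3 somewhere between d4 and a1. Summing Manhattan distances along the two legs (d4 → b3 → a1) gives a lower bound of 3 + 3 = 6 moves.
A route of 6 moves achieves this: d4 → d3 → c3 → b3 → b2 → b1 → a1.
Since 6 matches the lower bound, it is optimal.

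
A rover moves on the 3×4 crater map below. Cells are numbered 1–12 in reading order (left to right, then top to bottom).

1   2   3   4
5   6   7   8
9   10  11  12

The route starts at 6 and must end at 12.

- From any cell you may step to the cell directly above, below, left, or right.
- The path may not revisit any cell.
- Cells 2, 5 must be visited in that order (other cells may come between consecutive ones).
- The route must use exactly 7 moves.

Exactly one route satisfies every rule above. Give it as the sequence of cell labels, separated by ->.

The waypoints must appear in the order 2, 5, with no cell reused.
Route from 6: up 1 to 2, left 1 to 1, down 2 to 9, right 3 to 12 — 7 moves in all.
Check: order respected (2 at step 1, 5 at step 3); 7 moves as required.

6 -> 2 -> 1 -> 5 -> 9 -> 10 -> 11 -> 12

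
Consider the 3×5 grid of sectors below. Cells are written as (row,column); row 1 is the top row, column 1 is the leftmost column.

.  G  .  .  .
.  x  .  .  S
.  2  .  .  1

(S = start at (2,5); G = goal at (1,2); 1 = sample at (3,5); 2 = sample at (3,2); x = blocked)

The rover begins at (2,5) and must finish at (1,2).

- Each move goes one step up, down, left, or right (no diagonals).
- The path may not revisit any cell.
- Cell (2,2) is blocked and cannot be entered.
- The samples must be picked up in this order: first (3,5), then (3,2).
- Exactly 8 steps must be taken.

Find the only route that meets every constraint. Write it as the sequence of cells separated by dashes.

(2,5) - (3,5) - (3,4) - (3,3) - (3,2) - (3,1) - (2,1) - (1,1) - (1,2)

The waypoints must appear in the order (3,5), (3,2), with no cell reused.
Route from (2,5): down to (3,5), 4× left (reaching (3,1)), 2× up (reaching (1,1)), right to (1,2) — 8 moves in all.
Check: order respected (1 at step 1, 2 at step 4); 8 moves as required.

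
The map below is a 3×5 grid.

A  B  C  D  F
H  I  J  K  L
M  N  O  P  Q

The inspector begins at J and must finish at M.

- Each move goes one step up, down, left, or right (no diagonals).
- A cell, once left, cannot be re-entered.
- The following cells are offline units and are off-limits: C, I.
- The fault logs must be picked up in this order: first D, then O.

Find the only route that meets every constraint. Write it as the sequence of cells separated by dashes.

The waypoints must appear in the order D, O, with no cell reused.
Route from J: right to K, up to D, right to F, 2× down (reaching Q), 4× left (reaching M) — 9 moves in all.
Check: order respected (D at step 2, O at step 7).

J - K - D - F - L - Q - P - O - N - M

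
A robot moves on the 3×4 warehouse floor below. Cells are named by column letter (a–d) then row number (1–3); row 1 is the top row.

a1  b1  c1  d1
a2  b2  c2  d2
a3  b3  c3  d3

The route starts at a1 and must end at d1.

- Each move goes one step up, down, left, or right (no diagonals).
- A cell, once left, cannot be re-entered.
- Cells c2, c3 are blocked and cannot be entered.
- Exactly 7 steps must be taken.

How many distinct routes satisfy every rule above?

1

Need simple routes of exactly 7 moves from a1 to d1 (Manhattan distance 3, so 2 moves are spent on a detour and 2 undoing it).
Enumerating: a1 a2 a3 b3 b2 b1 c1 d1.
That gives 1 route.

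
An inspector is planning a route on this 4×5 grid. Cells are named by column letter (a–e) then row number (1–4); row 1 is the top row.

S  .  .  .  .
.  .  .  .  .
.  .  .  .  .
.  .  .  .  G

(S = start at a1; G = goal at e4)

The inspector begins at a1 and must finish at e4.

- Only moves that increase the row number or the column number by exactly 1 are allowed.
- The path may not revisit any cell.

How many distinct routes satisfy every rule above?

A right/down-only route from a1 to e4 makes exactly 3 down-moves and 4 right-moves in some order.
With no other constraints that would be C(7,3) = 35 routes.
That gives 35 routes.

35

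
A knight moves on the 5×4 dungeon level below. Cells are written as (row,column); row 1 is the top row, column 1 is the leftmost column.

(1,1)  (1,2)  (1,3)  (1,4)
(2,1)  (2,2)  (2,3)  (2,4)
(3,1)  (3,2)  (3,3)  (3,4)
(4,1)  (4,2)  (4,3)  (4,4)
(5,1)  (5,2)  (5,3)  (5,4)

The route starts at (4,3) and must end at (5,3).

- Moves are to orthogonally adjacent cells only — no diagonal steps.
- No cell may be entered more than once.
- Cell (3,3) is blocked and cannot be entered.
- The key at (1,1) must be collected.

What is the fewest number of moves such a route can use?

Any route passes through (1,1) somewhere between (4,3) and (5,3). Summing Manhattan distances along the two legs ((4,3) → (1,1) → (5,3)) gives a lower bound of 5 + 6 = 11 moves.
A route of 11 moves achieves this: (4,3) → (4,2) → (3,2) → (2,2) → (1,2) → (1,1) → (2,1) → (3,1) → (4,1) → (5,1) → (5,2) → (5,3).
Since 11 matches the lower bound, it is optimal.

11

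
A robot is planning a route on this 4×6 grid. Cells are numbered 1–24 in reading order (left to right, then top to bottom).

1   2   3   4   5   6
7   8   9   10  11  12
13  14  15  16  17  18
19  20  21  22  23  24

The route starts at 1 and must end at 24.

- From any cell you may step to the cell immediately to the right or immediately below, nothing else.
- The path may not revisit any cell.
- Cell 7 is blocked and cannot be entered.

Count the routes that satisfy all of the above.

A right/down-only route from 1 to 24 makes exactly 3 down-moves and 5 right-moves in some order.
With no other constraints that would be C(8,3) = 56 routes.
Subtract routes through each blocked cell (inclusion–exclusion for overlaps): − through 7: 21 → 35.
That gives 35 routes.

35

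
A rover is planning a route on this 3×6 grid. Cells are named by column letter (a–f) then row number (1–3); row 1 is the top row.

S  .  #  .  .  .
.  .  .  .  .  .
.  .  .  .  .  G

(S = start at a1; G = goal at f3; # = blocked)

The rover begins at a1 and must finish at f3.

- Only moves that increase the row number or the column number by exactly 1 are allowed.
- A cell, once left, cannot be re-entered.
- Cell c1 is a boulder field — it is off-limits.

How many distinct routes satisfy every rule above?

A right/down-only route from a1 to f3 makes exactly 2 down-moves and 5 right-moves in some order.
With no other constraints that would be C(7,2) = 21 routes.
Subtract routes through each blocked cell (inclusion–exclusion for overlaps): − through c1: 10 → 11.
That gives 11 routes.

11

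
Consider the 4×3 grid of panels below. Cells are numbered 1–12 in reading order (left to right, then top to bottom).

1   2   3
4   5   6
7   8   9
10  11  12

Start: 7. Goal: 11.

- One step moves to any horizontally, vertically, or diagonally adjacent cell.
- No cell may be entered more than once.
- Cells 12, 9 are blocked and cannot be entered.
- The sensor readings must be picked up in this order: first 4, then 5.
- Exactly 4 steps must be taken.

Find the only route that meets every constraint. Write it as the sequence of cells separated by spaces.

The waypoints must appear in the order 4, 5, with no cell reused.
Route from 7: up 1 to 4, right 1 to 5, down 2 to 11 — 4 moves in all.
Check: order respected (4 at step 1, 5 at step 2); 4 moves as required.

7 4 5 8 11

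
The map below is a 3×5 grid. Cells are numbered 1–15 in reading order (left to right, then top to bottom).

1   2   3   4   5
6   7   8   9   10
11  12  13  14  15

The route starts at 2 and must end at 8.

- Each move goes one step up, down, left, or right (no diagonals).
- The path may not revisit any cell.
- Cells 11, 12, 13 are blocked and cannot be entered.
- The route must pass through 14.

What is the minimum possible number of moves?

8

Any route passes through 14 somewhere between 2 and 8. Summing Manhattan distances along the two legs (2 → 14 → 8) gives a lower bound of 4 + 2 = 6 moves.
The shortest route satisfying every rule uses 8 moves: 2 → 3 → 4 → 5 → 10 → 15 → 14 → 9 → 8.
The bound of 6 isn't tight here; checking systematically, no route of length 6 through 7 satisfies every constraint, so 8 is the minimum.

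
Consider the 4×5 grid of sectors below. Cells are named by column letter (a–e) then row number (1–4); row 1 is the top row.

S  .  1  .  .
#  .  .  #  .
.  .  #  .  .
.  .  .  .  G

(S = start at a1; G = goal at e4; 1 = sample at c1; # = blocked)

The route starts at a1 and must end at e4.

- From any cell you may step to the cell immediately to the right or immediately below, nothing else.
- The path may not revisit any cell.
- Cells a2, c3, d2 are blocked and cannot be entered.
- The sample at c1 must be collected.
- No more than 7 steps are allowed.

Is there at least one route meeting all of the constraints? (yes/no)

One route that works: a1 → b1 → c1 → d1 → e1 → e2 → e3 → e4.

yes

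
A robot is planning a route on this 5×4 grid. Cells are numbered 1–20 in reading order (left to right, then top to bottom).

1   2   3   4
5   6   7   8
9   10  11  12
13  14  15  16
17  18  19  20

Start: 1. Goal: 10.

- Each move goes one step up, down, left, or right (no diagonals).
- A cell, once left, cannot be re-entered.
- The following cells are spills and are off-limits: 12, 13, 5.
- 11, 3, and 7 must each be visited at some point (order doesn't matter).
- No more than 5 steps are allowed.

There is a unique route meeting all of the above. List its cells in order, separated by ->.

1 -> 2 -> 3 -> 7 -> 11 -> 10

Any route must reach 11, 3, and 7 and still end at 10 within 5 moves, so the order of the required stops is forced.
Route from 1: 2× right (reaching 3), 2× down (reaching 11), left to 10 — 5 moves in all.
Check: all required cells visited; 5 ≤ 5 moves.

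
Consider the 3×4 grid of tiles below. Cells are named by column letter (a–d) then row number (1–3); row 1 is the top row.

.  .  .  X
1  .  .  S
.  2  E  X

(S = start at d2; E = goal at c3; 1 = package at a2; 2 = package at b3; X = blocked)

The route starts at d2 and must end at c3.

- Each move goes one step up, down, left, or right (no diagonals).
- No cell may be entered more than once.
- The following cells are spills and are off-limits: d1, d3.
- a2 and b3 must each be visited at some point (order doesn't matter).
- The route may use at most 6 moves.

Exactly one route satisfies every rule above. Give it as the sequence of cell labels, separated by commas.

d2, c2, b2, a2, a3, b3, c3

The 6-move cap with required stops at a2, b3 leaves no slack for detours.
Route from d2: left 3 to a2, down 1 to a3, right 2 to c3 — 6 moves in all.
Check: all required cells visited; 6 ≤ 6 moves.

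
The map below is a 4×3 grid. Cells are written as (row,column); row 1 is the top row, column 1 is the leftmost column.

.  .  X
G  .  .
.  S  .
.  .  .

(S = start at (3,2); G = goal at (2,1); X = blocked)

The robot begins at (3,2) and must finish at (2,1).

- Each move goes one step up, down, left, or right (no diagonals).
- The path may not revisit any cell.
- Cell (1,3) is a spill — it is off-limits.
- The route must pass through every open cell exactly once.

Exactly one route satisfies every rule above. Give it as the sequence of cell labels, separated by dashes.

Need to visit all 11 open cells exactly once, starting at (3,2) and ending at (2,1).
Cell (2,3) has only two open neighbours ((3,3) and (2,2)), so the path must pass straight through it: one of those is the cell it's entered from and the other is where it exits.
Route from (3,2): left 1 to (3,1), down 1 to (4,1), right 2 to (4,3), up 2 to (2,3), left 1 to (2,2), up 1 to (1,2), left 1 to (1,1), down 1 to (2,1) — 10 moves in all.
Check: all 11 open cells covered.

(3,2) - (3,1) - (4,1) - (4,2) - (4,3) - (3,3) - (2,3) - (2,2) - (1,2) - (1,1) - (2,1)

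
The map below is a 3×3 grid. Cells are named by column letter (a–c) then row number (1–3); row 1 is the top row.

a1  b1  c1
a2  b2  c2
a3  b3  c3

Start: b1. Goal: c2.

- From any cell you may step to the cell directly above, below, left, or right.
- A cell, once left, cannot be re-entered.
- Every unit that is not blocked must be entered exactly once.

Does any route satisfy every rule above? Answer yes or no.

no

Colour the cells like a checkerboard: each orthogonal step flips colour, so a Hamiltonian route alternates colours. Here there are 5 cells of one colour and 4 of the other, with start on the same colour as the goal — the counts and endpoints can't be arranged into an alternating sequence of length 9, so no Hamiltonian route exists.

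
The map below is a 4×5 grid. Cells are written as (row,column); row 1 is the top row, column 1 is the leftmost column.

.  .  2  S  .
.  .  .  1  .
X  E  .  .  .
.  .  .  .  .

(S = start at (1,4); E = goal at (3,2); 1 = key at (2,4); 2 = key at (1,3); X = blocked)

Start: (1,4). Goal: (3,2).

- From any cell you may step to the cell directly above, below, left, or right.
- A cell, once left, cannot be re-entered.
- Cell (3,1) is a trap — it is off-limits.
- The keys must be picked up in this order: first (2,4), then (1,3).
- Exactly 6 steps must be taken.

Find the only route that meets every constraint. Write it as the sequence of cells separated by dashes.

(1,4) - (2,4) - (2,3) - (1,3) - (1,2) - (2,2) - (3,2)

The waypoints must appear in the order (2,4), (1,3), with no cell reused.
Route from (1,4): down 1 to (2,4), left 1 to (2,3), up 1 to (1,3), left 1 to (1,2), down 2 to (3,2) — 6 moves in all.
Check: order respected (1 at step 1, 2 at step 3); 6 moves as required.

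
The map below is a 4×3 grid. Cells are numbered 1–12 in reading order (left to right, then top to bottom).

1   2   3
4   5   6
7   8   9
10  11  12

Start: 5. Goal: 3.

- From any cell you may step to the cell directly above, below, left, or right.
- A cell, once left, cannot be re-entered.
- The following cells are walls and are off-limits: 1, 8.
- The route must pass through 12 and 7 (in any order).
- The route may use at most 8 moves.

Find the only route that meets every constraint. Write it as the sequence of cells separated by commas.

The 8-move cap with required stops at 12, 7 leaves no slack for detours.
Route from 5: left 1 to 4, down 2 to 10, right 2 to 12, up 3 to 3 — 8 moves in all.
Check: all required cells visited; 8 ≤ 8 moves.

5, 4, 7, 10, 11, 12, 9, 6, 3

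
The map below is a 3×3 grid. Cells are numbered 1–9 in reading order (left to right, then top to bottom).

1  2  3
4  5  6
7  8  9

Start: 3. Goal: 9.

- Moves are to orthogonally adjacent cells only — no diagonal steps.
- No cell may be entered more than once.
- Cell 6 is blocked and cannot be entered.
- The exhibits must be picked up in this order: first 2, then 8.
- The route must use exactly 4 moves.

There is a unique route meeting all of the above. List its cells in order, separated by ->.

The waypoints must appear in the order 2, 8, with no cell reused.
Route from 3: left to 2, 2× down (reaching 8), right to 9 — 4 moves in all.
Check: order respected (2 at step 1, 8 at step 3); 4 moves as required.

3 -> 2 -> 5 -> 8 -> 9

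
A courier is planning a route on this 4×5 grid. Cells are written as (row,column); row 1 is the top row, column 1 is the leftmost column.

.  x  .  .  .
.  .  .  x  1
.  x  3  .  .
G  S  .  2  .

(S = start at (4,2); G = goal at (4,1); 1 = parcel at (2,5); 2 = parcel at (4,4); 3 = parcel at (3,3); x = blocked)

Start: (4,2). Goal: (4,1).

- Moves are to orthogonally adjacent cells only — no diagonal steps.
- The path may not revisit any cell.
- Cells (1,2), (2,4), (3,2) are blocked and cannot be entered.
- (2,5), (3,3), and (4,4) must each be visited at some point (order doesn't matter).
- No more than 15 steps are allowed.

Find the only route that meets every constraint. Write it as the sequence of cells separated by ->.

(4,2) -> (4,3) -> (3,3) -> (3,4) -> (4,4) -> (4,5) -> (3,5) -> (2,5) -> (1,5) -> (1,4) -> (1,3) -> (2,3) -> (2,2) -> (2,1) -> (3,1) -> (4,1)

The 15-move cap with required stops at (2,5), (3,3), (4,4) leaves no slack for detours.
Route from (4,2): right 1 to (4,3), up 1 to (3,3), right 1 to (3,4), down 1 to (4,4), right 1 to (4,5), up 3 to (1,5), left 2 to (1,3), down 1 to (2,3), left 2 to (2,1), down 2 to (4,1) — 15 moves in all.
Check: all required cells visited; 15 ≤ 15 moves.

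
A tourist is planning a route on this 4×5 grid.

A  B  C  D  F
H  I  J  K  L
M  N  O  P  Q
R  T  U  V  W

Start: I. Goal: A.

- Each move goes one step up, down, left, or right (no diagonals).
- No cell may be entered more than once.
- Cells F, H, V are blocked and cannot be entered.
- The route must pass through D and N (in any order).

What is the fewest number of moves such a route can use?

Any route passes through D and N in some order between I and A. Summing Manhattan distances along each leg and taking the cheapest ordering (I → N → D → A) gives a lower bound of 1 + 4 + 3 = 8 moves.
A route of 8 moves achieves this: I → N → O → J → K → D → C → B → A.
Since 8 matches the lower bound, it is optimal.

8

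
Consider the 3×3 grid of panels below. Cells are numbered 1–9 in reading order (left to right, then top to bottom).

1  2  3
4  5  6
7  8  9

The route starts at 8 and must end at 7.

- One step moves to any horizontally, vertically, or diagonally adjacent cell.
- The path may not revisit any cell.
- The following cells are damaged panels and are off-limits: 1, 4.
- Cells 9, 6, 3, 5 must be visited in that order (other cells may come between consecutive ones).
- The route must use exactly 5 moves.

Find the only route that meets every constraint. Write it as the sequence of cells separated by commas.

8, 9, 6, 3, 5, 7

The waypoints must appear in the order 9, 6, 3, 5, with no cell reused.
Route from 8: right 1 to 9, up 2 to 3, down-left 2 to 7 — 5 moves in all.
Check: order respected (9 at step 1, 6 at step 2, 3 at step 3, 5 at step 4); 5 moves as required.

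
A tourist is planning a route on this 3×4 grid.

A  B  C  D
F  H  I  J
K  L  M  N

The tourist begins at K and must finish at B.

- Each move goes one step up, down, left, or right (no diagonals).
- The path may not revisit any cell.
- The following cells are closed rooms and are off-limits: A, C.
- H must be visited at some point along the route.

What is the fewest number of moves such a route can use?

3

Any route passes through H somewhere between K and B. Summing Manhattan distances along the two legs (K → H → B) gives a lower bound of 2 + 1 = 3 moves.
A route of 3 moves achieves this: K → F → H → B.
Since 3 matches the lower bound, it is optimal.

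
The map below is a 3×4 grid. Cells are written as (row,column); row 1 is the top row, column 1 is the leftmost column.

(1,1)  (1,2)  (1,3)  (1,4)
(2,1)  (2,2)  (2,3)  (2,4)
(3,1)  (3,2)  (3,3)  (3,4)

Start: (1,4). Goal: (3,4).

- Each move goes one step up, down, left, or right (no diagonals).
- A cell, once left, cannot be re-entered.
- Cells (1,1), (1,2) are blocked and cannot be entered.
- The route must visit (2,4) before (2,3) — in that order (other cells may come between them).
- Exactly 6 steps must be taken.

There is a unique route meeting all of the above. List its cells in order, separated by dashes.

(1,4) - (2,4) - (2,3) - (2,2) - (3,2) - (3,3) - (3,4)

The waypoints must appear in the order (2,4), (2,3), with no cell reused.
Route from (1,4): down to (2,4), 2× left (reaching (2,2)), down to (3,2), 2× right (reaching (3,4)) — 6 moves in all.
Check: order respected ((2,4) at step 1, (2,3) at step 2); 6 moves as required.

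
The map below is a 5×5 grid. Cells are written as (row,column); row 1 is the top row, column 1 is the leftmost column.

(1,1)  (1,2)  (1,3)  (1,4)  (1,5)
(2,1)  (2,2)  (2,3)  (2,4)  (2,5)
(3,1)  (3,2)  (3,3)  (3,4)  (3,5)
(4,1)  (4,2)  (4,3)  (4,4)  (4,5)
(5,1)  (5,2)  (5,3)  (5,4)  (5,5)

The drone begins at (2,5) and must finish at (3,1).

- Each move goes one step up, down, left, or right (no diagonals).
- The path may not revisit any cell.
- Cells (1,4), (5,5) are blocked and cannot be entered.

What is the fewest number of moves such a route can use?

The Manhattan distance from (2,5) to (3,1) is |2−3| + |5−1| = 5, so at least 5 moves are needed.
A route of 5 moves achieves this: (2,5) → (3,5) → (3,4) → (3,3) → (3,2) → (3,1).
Since 5 matches the lower bound, it is optimal.

5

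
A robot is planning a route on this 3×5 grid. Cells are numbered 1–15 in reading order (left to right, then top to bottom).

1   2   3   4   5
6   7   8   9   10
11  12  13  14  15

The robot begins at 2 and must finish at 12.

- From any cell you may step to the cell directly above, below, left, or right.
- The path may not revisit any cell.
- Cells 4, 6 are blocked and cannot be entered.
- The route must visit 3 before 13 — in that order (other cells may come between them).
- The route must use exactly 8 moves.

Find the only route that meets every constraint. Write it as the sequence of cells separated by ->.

The waypoints must appear in the order 3, 13, with no cell reused.
Route from 2: right 1 to 3, down 1 to 8, right 2 to 10, down 1 to 15, left 3 to 12 — 8 moves in all.
Check: order respected (3 at step 1, 13 at step 7); 8 moves as required.

2 -> 3 -> 8 -> 9 -> 10 -> 15 -> 14 -> 13 -> 12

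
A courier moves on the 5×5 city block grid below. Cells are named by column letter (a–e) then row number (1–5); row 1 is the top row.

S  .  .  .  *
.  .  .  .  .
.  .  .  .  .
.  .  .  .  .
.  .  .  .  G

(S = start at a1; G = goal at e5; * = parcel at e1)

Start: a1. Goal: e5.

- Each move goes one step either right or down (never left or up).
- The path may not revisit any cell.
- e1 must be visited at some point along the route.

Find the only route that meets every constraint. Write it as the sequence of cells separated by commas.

a1, b1, c1, d1, e1, e2, e3, e4, e5

Moves only go right or down, so the column and row indices never decrease.
Route from a1: right 4 to e1, down 4 to e5 — 8 moves in all.
Check: all required cells visited.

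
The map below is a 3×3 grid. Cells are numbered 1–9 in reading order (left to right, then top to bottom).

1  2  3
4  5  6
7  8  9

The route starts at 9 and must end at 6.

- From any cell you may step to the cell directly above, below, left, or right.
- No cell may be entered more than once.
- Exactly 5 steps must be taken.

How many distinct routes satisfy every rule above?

Need simple routes of exactly 5 moves from 9 to 6 (Manhattan distance 1, so 2 moves are spent on a detour and 2 undoing it).
Enumerating: 9 8 5 2 3 6 | 9 8 7 4 5 6.
That gives 2 routes.

2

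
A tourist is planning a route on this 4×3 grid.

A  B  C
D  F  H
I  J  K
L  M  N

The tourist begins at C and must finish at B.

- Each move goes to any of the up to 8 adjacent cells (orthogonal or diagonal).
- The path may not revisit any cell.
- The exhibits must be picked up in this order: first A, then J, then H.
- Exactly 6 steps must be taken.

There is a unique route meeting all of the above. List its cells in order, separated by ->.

C -> F -> A -> D -> J -> H -> B

The waypoints must appear in the order A, J, H, with no cell reused.
Route from C: down-left 1 to F, up-left 1 to A, down 1 to D, down-right 1 to J, up-right 1 to H, up-left 1 to B — 6 moves in all.
Check: order respected (A at step 2, J at step 4, H at step 5); 6 moves as required.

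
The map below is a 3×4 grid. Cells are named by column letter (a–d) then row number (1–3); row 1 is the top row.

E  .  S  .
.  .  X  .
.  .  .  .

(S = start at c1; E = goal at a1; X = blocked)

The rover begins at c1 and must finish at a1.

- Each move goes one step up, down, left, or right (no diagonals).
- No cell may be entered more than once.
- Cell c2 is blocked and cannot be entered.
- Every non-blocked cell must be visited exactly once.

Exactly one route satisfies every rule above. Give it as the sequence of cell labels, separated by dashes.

c1 - d1 - d2 - d3 - c3 - b3 - a3 - a2 - b2 - b1 - a1

Need to visit all 11 open cells exactly once, starting at c1 and ending at a1.
Cell a3 has only two open neighbours (a2 and b3), so the path must pass straight through it: one of those is the cell it's entered from and the other is where it exits.
Route from c1: right to d1, 2× down (reaching d3), 3× left (reaching a3), up to a2, right to b2, up to b1, left to a1 — 10 moves in all.
Check: all 11 open cells covered.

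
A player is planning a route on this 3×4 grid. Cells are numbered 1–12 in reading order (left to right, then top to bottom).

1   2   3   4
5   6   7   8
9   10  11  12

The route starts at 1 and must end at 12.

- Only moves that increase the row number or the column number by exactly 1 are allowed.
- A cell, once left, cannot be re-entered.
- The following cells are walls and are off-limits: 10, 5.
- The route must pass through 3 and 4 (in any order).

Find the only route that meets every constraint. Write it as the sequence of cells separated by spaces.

Moves only go right or down, so the column and row indices never decrease.
Route from 1: right 3 to 4, down 2 to 12 — 5 moves in all.
Check: all required cells visited.

1 2 3 4 8 12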